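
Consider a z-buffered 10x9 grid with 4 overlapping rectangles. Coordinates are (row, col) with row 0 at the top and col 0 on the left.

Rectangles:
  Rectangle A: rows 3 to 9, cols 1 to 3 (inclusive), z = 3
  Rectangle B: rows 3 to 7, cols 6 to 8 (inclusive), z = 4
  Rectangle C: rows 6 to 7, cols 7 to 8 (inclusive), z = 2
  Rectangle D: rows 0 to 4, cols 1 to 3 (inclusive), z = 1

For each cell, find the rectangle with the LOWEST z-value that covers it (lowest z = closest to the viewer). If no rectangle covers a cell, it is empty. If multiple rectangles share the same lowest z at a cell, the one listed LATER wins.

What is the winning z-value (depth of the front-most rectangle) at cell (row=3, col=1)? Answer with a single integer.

Answer: 1

Derivation:
Check cell (3,1):
  A: rows 3-9 cols 1-3 z=3 -> covers; best now A (z=3)
  B: rows 3-7 cols 6-8 -> outside (col miss)
  C: rows 6-7 cols 7-8 -> outside (row miss)
  D: rows 0-4 cols 1-3 z=1 -> covers; best now D (z=1)
Winner: D at z=1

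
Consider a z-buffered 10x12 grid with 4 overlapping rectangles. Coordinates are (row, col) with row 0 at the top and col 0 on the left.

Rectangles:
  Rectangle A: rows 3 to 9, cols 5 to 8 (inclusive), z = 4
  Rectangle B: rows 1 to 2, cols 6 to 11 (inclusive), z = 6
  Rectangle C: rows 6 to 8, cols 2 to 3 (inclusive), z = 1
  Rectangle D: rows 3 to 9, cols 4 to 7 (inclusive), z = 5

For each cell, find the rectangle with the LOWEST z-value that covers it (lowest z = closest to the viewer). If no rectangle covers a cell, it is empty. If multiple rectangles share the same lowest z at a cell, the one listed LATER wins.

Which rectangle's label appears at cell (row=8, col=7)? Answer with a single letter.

Answer: A

Derivation:
Check cell (8,7):
  A: rows 3-9 cols 5-8 z=4 -> covers; best now A (z=4)
  B: rows 1-2 cols 6-11 -> outside (row miss)
  C: rows 6-8 cols 2-3 -> outside (col miss)
  D: rows 3-9 cols 4-7 z=5 -> covers; best now A (z=4)
Winner: A at z=4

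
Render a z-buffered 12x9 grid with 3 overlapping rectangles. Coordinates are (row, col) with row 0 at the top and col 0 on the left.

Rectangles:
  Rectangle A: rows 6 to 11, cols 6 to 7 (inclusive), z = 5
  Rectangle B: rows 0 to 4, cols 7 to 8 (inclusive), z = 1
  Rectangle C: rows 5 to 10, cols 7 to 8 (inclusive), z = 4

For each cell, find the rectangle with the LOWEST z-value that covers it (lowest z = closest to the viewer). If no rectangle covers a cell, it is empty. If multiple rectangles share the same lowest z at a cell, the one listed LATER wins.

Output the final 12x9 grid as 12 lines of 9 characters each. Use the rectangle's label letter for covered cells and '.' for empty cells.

.......BB
.......BB
.......BB
.......BB
.......BB
.......CC
......ACC
......ACC
......ACC
......ACC
......ACC
......AA.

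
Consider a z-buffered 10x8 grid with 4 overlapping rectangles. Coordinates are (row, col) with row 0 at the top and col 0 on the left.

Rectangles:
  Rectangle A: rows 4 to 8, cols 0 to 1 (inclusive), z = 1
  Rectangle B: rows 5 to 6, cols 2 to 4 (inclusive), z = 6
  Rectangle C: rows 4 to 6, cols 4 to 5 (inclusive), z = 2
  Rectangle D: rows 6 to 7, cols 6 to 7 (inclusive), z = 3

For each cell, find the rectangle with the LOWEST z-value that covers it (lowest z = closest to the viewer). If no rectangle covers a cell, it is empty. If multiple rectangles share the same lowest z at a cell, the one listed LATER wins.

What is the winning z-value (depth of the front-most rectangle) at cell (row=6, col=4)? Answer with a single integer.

Answer: 2

Derivation:
Check cell (6,4):
  A: rows 4-8 cols 0-1 -> outside (col miss)
  B: rows 5-6 cols 2-4 z=6 -> covers; best now B (z=6)
  C: rows 4-6 cols 4-5 z=2 -> covers; best now C (z=2)
  D: rows 6-7 cols 6-7 -> outside (col miss)
Winner: C at z=2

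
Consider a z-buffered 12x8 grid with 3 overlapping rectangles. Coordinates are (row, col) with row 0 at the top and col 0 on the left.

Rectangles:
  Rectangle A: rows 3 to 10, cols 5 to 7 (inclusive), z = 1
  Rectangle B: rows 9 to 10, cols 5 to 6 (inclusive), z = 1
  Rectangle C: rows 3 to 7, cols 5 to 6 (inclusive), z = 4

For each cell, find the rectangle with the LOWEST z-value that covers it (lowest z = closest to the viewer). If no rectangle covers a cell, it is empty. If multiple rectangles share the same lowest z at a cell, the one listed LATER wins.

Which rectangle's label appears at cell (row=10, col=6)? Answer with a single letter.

Answer: B

Derivation:
Check cell (10,6):
  A: rows 3-10 cols 5-7 z=1 -> covers; best now A (z=1)
  B: rows 9-10 cols 5-6 z=1 -> covers; best now B (z=1)
  C: rows 3-7 cols 5-6 -> outside (row miss)
Winner: B at z=1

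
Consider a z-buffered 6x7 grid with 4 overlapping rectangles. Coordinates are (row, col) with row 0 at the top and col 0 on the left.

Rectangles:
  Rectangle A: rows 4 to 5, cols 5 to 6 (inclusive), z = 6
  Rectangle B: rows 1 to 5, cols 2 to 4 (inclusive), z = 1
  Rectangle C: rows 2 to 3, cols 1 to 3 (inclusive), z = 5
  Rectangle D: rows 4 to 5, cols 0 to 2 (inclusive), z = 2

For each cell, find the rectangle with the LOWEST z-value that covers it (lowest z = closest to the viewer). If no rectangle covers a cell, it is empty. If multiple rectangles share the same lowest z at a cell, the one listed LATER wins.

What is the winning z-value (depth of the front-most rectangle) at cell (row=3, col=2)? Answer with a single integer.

Check cell (3,2):
  A: rows 4-5 cols 5-6 -> outside (row miss)
  B: rows 1-5 cols 2-4 z=1 -> covers; best now B (z=1)
  C: rows 2-3 cols 1-3 z=5 -> covers; best now B (z=1)
  D: rows 4-5 cols 0-2 -> outside (row miss)
Winner: B at z=1

Answer: 1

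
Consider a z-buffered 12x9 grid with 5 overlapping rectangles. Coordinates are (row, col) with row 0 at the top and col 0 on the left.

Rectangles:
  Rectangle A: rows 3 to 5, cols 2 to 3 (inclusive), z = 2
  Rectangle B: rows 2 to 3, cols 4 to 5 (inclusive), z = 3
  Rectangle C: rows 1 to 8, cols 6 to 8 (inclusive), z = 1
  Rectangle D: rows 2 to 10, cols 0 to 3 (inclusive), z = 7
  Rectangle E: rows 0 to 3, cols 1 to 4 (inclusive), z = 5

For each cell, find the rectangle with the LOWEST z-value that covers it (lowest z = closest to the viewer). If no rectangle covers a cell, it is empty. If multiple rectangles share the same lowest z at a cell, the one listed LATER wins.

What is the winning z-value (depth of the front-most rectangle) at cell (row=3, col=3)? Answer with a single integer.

Check cell (3,3):
  A: rows 3-5 cols 2-3 z=2 -> covers; best now A (z=2)
  B: rows 2-3 cols 4-5 -> outside (col miss)
  C: rows 1-8 cols 6-8 -> outside (col miss)
  D: rows 2-10 cols 0-3 z=7 -> covers; best now A (z=2)
  E: rows 0-3 cols 1-4 z=5 -> covers; best now A (z=2)
Winner: A at z=2

Answer: 2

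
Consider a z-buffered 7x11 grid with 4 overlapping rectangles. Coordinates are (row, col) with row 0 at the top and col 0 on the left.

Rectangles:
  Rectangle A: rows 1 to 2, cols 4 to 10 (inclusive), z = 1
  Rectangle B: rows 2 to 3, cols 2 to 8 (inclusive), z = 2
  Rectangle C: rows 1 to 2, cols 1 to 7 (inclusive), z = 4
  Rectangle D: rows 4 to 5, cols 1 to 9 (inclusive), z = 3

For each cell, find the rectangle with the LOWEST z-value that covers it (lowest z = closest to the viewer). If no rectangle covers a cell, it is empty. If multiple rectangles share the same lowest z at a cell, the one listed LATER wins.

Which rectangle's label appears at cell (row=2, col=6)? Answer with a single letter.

Answer: A

Derivation:
Check cell (2,6):
  A: rows 1-2 cols 4-10 z=1 -> covers; best now A (z=1)
  B: rows 2-3 cols 2-8 z=2 -> covers; best now A (z=1)
  C: rows 1-2 cols 1-7 z=4 -> covers; best now A (z=1)
  D: rows 4-5 cols 1-9 -> outside (row miss)
Winner: A at z=1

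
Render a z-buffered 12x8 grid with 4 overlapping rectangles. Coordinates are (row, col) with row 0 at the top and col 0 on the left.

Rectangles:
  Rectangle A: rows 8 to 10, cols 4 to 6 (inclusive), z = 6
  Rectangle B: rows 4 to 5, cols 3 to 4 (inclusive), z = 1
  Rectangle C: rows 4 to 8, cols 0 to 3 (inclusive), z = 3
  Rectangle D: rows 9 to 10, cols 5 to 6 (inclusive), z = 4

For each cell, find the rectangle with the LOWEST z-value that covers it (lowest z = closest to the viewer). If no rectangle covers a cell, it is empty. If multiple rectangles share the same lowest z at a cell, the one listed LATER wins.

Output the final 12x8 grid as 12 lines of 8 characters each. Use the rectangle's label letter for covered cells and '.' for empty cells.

........
........
........
........
CCCBB...
CCCBB...
CCCC....
CCCC....
CCCCAAA.
....ADD.
....ADD.
........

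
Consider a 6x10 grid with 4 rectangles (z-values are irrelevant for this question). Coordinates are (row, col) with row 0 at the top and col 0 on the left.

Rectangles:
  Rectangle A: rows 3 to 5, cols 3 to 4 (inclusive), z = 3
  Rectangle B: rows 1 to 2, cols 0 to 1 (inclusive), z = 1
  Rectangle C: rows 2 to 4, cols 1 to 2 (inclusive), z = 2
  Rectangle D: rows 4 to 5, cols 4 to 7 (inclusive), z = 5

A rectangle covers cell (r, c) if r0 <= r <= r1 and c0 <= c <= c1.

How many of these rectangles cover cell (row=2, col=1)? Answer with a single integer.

Answer: 2

Derivation:
Check cell (2,1):
  A: rows 3-5 cols 3-4 -> outside (row miss)
  B: rows 1-2 cols 0-1 -> covers
  C: rows 2-4 cols 1-2 -> covers
  D: rows 4-5 cols 4-7 -> outside (row miss)
Count covering = 2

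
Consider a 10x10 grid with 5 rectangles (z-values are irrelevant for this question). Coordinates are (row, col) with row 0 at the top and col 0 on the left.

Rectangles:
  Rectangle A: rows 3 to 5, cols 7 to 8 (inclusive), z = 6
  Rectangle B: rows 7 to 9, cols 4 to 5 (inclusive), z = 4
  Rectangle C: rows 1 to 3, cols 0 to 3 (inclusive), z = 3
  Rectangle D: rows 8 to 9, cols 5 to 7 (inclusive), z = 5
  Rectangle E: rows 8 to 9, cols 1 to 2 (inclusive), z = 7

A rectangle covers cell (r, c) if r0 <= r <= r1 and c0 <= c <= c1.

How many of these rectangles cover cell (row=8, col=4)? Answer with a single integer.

Answer: 1

Derivation:
Check cell (8,4):
  A: rows 3-5 cols 7-8 -> outside (row miss)
  B: rows 7-9 cols 4-5 -> covers
  C: rows 1-3 cols 0-3 -> outside (row miss)
  D: rows 8-9 cols 5-7 -> outside (col miss)
  E: rows 8-9 cols 1-2 -> outside (col miss)
Count covering = 1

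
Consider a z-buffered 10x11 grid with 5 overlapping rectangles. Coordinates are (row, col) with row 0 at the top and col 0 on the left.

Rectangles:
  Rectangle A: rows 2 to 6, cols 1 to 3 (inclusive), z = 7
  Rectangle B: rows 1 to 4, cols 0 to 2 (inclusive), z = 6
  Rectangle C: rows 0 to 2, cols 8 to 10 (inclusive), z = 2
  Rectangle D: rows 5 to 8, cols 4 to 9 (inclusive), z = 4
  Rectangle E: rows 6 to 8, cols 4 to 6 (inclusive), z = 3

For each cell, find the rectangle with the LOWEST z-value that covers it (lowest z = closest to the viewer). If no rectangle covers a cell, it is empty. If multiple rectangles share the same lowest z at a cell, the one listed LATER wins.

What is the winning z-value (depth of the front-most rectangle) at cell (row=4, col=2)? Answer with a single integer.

Answer: 6

Derivation:
Check cell (4,2):
  A: rows 2-6 cols 1-3 z=7 -> covers; best now A (z=7)
  B: rows 1-4 cols 0-2 z=6 -> covers; best now B (z=6)
  C: rows 0-2 cols 8-10 -> outside (row miss)
  D: rows 5-8 cols 4-9 -> outside (row miss)
  E: rows 6-8 cols 4-6 -> outside (row miss)
Winner: B at z=6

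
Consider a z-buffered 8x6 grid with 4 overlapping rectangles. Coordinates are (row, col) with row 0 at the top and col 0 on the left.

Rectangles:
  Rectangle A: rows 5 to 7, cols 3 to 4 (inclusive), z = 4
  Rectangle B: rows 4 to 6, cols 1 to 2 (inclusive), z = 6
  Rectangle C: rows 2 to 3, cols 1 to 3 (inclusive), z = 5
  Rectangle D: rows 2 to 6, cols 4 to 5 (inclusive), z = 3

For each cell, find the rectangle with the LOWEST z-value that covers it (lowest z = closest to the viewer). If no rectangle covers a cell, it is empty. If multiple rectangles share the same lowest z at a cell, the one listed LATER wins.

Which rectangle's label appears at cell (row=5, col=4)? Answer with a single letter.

Check cell (5,4):
  A: rows 5-7 cols 3-4 z=4 -> covers; best now A (z=4)
  B: rows 4-6 cols 1-2 -> outside (col miss)
  C: rows 2-3 cols 1-3 -> outside (row miss)
  D: rows 2-6 cols 4-5 z=3 -> covers; best now D (z=3)
Winner: D at z=3

Answer: D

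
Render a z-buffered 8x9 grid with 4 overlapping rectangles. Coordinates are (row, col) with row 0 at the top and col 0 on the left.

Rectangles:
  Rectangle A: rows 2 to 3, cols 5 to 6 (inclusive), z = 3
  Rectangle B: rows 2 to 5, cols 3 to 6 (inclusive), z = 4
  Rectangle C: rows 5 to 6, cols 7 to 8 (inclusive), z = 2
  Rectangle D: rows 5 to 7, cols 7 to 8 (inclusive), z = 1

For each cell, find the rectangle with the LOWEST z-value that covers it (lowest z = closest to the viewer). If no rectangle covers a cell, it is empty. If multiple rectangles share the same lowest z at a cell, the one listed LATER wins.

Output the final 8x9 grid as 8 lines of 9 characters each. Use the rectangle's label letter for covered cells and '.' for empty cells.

.........
.........
...BBAA..
...BBAA..
...BBBB..
...BBBBDD
.......DD
.......DD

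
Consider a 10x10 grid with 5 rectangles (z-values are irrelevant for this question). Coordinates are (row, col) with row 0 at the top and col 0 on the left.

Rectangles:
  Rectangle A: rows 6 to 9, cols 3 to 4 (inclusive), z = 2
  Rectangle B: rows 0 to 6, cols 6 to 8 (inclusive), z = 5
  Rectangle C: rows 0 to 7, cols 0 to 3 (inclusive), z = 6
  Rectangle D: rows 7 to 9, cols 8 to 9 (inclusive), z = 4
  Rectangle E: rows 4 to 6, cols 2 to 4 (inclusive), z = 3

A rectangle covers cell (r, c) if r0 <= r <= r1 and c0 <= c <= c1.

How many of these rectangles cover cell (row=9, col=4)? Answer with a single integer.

Answer: 1

Derivation:
Check cell (9,4):
  A: rows 6-9 cols 3-4 -> covers
  B: rows 0-6 cols 6-8 -> outside (row miss)
  C: rows 0-7 cols 0-3 -> outside (row miss)
  D: rows 7-9 cols 8-9 -> outside (col miss)
  E: rows 4-6 cols 2-4 -> outside (row miss)
Count covering = 1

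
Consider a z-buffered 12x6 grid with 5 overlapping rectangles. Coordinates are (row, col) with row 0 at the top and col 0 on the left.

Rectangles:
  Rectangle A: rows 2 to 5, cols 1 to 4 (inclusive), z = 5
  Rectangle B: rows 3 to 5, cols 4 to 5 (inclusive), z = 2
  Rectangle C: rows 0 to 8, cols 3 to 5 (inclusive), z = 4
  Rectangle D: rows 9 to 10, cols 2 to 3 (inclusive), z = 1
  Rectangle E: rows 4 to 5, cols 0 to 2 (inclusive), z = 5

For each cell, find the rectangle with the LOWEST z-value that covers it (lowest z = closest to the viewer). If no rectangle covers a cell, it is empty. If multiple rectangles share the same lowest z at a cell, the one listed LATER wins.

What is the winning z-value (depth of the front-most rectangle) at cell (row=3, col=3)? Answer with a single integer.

Answer: 4

Derivation:
Check cell (3,3):
  A: rows 2-5 cols 1-4 z=5 -> covers; best now A (z=5)
  B: rows 3-5 cols 4-5 -> outside (col miss)
  C: rows 0-8 cols 3-5 z=4 -> covers; best now C (z=4)
  D: rows 9-10 cols 2-3 -> outside (row miss)
  E: rows 4-5 cols 0-2 -> outside (row miss)
Winner: C at z=4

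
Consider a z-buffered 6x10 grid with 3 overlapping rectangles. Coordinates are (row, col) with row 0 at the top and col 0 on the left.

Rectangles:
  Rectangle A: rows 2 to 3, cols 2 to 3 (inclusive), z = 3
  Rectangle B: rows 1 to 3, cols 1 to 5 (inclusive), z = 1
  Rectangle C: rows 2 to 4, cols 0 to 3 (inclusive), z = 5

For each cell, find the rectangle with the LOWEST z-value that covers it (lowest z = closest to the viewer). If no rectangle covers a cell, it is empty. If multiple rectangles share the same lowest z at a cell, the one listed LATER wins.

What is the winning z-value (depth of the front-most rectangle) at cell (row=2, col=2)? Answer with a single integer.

Check cell (2,2):
  A: rows 2-3 cols 2-3 z=3 -> covers; best now A (z=3)
  B: rows 1-3 cols 1-5 z=1 -> covers; best now B (z=1)
  C: rows 2-4 cols 0-3 z=5 -> covers; best now B (z=1)
Winner: B at z=1

Answer: 1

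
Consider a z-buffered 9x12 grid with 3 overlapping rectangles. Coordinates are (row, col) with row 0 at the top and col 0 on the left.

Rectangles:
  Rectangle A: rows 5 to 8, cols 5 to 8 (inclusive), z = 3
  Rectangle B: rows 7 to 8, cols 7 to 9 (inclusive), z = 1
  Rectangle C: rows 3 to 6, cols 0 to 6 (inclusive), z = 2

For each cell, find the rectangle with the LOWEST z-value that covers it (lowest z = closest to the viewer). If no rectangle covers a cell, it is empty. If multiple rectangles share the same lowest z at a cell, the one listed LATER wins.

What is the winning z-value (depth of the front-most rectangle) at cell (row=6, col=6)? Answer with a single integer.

Answer: 2

Derivation:
Check cell (6,6):
  A: rows 5-8 cols 5-8 z=3 -> covers; best now A (z=3)
  B: rows 7-8 cols 7-9 -> outside (row miss)
  C: rows 3-6 cols 0-6 z=2 -> covers; best now C (z=2)
Winner: C at z=2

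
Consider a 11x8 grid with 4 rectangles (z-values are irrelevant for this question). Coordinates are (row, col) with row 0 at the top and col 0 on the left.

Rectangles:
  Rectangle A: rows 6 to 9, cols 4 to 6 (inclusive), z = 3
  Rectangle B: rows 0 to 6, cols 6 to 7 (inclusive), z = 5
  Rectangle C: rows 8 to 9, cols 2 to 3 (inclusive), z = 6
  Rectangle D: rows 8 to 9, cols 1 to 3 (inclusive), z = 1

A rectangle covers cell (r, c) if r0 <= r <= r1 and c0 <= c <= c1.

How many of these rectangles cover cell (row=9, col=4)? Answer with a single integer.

Check cell (9,4):
  A: rows 6-9 cols 4-6 -> covers
  B: rows 0-6 cols 6-7 -> outside (row miss)
  C: rows 8-9 cols 2-3 -> outside (col miss)
  D: rows 8-9 cols 1-3 -> outside (col miss)
Count covering = 1

Answer: 1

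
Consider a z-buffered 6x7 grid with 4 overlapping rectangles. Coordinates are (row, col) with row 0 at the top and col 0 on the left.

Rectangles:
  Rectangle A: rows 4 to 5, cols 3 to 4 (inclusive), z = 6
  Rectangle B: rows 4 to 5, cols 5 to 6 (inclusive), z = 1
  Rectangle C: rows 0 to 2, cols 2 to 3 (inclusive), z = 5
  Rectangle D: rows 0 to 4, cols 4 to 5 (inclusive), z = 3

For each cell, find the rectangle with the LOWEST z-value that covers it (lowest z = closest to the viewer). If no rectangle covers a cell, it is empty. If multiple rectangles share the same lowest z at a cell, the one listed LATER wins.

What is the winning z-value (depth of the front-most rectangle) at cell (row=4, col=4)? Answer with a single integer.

Check cell (4,4):
  A: rows 4-5 cols 3-4 z=6 -> covers; best now A (z=6)
  B: rows 4-5 cols 5-6 -> outside (col miss)
  C: rows 0-2 cols 2-3 -> outside (row miss)
  D: rows 0-4 cols 4-5 z=3 -> covers; best now D (z=3)
Winner: D at z=3

Answer: 3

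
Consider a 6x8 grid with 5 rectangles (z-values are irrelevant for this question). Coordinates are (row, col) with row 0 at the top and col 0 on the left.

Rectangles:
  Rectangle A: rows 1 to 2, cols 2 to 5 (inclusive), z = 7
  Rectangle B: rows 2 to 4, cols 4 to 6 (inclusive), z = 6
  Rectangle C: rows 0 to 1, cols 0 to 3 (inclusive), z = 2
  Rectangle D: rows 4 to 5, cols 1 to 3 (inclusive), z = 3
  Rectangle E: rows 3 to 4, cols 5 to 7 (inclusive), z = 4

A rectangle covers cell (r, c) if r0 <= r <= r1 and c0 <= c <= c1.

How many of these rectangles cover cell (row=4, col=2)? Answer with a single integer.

Answer: 1

Derivation:
Check cell (4,2):
  A: rows 1-2 cols 2-5 -> outside (row miss)
  B: rows 2-4 cols 4-6 -> outside (col miss)
  C: rows 0-1 cols 0-3 -> outside (row miss)
  D: rows 4-5 cols 1-3 -> covers
  E: rows 3-4 cols 5-7 -> outside (col miss)
Count covering = 1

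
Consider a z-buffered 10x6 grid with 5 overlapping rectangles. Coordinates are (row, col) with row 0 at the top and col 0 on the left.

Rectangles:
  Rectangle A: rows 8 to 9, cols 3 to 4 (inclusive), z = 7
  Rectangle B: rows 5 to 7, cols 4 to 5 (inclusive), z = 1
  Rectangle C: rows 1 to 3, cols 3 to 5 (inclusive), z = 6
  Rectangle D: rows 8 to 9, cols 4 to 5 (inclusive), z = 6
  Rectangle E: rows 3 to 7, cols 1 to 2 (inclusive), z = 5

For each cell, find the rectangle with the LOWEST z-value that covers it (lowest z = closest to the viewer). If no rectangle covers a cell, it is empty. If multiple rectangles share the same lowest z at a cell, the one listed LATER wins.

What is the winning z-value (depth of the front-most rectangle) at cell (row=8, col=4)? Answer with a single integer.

Answer: 6

Derivation:
Check cell (8,4):
  A: rows 8-9 cols 3-4 z=7 -> covers; best now A (z=7)
  B: rows 5-7 cols 4-5 -> outside (row miss)
  C: rows 1-3 cols 3-5 -> outside (row miss)
  D: rows 8-9 cols 4-5 z=6 -> covers; best now D (z=6)
  E: rows 3-7 cols 1-2 -> outside (row miss)
Winner: D at z=6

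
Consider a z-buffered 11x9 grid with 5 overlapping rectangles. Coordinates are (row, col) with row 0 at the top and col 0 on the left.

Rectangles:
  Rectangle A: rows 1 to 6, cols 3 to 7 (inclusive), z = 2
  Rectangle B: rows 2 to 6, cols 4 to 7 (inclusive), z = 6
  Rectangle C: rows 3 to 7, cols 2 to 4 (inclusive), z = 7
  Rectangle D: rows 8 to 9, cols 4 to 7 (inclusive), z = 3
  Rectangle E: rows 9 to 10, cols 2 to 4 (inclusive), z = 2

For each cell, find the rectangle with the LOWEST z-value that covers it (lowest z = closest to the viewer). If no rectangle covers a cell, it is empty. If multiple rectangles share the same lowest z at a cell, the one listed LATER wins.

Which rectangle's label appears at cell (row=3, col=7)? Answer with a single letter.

Check cell (3,7):
  A: rows 1-6 cols 3-7 z=2 -> covers; best now A (z=2)
  B: rows 2-6 cols 4-7 z=6 -> covers; best now A (z=2)
  C: rows 3-7 cols 2-4 -> outside (col miss)
  D: rows 8-9 cols 4-7 -> outside (row miss)
  E: rows 9-10 cols 2-4 -> outside (row miss)
Winner: A at z=2

Answer: A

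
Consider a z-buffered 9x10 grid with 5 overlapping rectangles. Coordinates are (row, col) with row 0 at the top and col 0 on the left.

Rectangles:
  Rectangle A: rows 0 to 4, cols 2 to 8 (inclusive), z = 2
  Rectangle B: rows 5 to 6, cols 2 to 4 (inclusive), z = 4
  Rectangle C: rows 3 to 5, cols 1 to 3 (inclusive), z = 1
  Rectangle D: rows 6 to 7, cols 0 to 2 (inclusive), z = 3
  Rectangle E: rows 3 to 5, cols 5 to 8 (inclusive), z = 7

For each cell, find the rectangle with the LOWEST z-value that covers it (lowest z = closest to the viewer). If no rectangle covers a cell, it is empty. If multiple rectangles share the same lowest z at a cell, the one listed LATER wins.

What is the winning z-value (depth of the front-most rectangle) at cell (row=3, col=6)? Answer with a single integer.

Check cell (3,6):
  A: rows 0-4 cols 2-8 z=2 -> covers; best now A (z=2)
  B: rows 5-6 cols 2-4 -> outside (row miss)
  C: rows 3-5 cols 1-3 -> outside (col miss)
  D: rows 6-7 cols 0-2 -> outside (row miss)
  E: rows 3-5 cols 5-8 z=7 -> covers; best now A (z=2)
Winner: A at z=2

Answer: 2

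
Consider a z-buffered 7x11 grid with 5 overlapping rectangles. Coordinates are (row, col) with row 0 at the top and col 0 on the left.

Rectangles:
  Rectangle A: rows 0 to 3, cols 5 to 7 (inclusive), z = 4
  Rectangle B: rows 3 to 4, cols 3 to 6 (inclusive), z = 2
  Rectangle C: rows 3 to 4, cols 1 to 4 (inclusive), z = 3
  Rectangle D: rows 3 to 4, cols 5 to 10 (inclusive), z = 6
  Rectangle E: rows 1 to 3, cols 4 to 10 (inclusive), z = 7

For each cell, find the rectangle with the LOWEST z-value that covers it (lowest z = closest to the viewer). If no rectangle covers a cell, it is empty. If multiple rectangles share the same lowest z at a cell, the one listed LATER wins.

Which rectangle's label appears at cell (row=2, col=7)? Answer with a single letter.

Check cell (2,7):
  A: rows 0-3 cols 5-7 z=4 -> covers; best now A (z=4)
  B: rows 3-4 cols 3-6 -> outside (row miss)
  C: rows 3-4 cols 1-4 -> outside (row miss)
  D: rows 3-4 cols 5-10 -> outside (row miss)
  E: rows 1-3 cols 4-10 z=7 -> covers; best now A (z=4)
Winner: A at z=4

Answer: A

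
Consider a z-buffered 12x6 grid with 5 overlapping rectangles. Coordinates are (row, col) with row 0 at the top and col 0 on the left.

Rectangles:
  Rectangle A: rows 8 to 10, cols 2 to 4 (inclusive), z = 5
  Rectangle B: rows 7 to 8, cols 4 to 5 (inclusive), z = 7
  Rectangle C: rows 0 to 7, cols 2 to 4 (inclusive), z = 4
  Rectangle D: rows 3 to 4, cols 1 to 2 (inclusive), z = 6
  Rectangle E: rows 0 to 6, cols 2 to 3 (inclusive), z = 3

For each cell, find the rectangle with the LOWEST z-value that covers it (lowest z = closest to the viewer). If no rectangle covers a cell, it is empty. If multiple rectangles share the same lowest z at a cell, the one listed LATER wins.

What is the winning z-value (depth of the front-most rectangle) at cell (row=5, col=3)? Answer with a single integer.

Answer: 3

Derivation:
Check cell (5,3):
  A: rows 8-10 cols 2-4 -> outside (row miss)
  B: rows 7-8 cols 4-5 -> outside (row miss)
  C: rows 0-7 cols 2-4 z=4 -> covers; best now C (z=4)
  D: rows 3-4 cols 1-2 -> outside (row miss)
  E: rows 0-6 cols 2-3 z=3 -> covers; best now E (z=3)
Winner: E at z=3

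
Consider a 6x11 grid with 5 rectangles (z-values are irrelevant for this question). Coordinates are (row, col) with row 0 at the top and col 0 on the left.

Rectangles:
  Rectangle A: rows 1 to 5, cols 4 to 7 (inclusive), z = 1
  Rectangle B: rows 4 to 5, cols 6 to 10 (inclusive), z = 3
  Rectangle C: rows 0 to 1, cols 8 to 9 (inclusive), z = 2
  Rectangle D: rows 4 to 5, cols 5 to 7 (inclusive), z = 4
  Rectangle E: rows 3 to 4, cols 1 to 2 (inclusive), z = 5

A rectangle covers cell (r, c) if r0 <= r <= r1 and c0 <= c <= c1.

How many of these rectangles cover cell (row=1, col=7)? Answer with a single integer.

Answer: 1

Derivation:
Check cell (1,7):
  A: rows 1-5 cols 4-7 -> covers
  B: rows 4-5 cols 6-10 -> outside (row miss)
  C: rows 0-1 cols 8-9 -> outside (col miss)
  D: rows 4-5 cols 5-7 -> outside (row miss)
  E: rows 3-4 cols 1-2 -> outside (row miss)
Count covering = 1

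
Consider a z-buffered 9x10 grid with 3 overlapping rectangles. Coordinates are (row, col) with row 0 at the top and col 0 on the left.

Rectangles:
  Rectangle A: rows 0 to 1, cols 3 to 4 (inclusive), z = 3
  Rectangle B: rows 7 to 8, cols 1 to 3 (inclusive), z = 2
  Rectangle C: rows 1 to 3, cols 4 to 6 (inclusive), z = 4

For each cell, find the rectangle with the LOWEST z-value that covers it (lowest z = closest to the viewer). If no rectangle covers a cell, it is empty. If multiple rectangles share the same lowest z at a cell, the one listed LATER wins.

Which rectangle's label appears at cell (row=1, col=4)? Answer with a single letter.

Answer: A

Derivation:
Check cell (1,4):
  A: rows 0-1 cols 3-4 z=3 -> covers; best now A (z=3)
  B: rows 7-8 cols 1-3 -> outside (row miss)
  C: rows 1-3 cols 4-6 z=4 -> covers; best now A (z=3)
Winner: A at z=3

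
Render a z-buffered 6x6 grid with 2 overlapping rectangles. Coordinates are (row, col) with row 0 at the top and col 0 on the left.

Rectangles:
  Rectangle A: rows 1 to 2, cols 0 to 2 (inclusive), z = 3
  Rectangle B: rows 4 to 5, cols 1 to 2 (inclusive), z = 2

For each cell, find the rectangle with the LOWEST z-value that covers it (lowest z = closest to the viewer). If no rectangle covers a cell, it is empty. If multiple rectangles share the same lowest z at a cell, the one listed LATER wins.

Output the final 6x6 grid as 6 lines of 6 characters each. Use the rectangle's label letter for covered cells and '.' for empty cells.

......
AAA...
AAA...
......
.BB...
.BB...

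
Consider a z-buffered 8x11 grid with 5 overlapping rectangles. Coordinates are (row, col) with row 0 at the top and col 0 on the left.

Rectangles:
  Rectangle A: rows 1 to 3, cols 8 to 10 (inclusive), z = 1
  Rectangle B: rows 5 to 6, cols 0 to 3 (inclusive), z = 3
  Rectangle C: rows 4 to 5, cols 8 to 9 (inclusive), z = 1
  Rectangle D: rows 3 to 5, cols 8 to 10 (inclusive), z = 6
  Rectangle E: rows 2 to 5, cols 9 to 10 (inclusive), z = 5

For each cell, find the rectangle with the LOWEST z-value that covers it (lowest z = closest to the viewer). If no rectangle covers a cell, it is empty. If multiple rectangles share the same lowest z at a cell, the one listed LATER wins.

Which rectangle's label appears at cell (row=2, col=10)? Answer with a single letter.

Check cell (2,10):
  A: rows 1-3 cols 8-10 z=1 -> covers; best now A (z=1)
  B: rows 5-6 cols 0-3 -> outside (row miss)
  C: rows 4-5 cols 8-9 -> outside (row miss)
  D: rows 3-5 cols 8-10 -> outside (row miss)
  E: rows 2-5 cols 9-10 z=5 -> covers; best now A (z=1)
Winner: A at z=1

Answer: A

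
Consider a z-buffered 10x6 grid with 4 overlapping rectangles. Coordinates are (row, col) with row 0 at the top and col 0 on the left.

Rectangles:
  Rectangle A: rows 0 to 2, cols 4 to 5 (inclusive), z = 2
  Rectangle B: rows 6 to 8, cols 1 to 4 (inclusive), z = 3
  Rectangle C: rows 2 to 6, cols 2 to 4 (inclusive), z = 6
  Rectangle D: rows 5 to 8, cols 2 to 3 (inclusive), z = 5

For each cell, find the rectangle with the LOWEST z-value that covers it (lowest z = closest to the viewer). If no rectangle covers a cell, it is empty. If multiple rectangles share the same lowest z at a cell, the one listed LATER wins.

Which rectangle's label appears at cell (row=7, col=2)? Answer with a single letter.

Answer: B

Derivation:
Check cell (7,2):
  A: rows 0-2 cols 4-5 -> outside (row miss)
  B: rows 6-8 cols 1-4 z=3 -> covers; best now B (z=3)
  C: rows 2-6 cols 2-4 -> outside (row miss)
  D: rows 5-8 cols 2-3 z=5 -> covers; best now B (z=3)
Winner: B at z=3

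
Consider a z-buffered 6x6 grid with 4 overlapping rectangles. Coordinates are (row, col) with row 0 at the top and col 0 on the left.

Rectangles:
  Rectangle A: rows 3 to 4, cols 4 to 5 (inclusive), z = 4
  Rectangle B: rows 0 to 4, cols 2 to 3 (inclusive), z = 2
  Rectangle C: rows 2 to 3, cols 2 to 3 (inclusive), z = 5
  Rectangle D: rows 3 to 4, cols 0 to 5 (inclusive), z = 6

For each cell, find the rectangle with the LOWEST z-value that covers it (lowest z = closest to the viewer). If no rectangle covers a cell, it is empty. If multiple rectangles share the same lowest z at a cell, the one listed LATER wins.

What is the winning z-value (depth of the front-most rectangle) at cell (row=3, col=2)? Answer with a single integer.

Check cell (3,2):
  A: rows 3-4 cols 4-5 -> outside (col miss)
  B: rows 0-4 cols 2-3 z=2 -> covers; best now B (z=2)
  C: rows 2-3 cols 2-3 z=5 -> covers; best now B (z=2)
  D: rows 3-4 cols 0-5 z=6 -> covers; best now B (z=2)
Winner: B at z=2

Answer: 2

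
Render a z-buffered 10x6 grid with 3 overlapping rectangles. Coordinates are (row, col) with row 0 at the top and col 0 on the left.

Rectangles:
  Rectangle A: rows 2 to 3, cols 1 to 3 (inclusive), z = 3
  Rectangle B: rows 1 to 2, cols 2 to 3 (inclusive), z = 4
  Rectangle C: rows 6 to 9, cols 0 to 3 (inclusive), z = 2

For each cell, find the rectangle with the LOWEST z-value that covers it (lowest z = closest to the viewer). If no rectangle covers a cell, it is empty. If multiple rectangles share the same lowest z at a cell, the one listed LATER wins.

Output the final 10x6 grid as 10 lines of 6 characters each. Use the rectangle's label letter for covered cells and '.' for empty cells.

......
..BB..
.AAA..
.AAA..
......
......
CCCC..
CCCC..
CCCC..
CCCC..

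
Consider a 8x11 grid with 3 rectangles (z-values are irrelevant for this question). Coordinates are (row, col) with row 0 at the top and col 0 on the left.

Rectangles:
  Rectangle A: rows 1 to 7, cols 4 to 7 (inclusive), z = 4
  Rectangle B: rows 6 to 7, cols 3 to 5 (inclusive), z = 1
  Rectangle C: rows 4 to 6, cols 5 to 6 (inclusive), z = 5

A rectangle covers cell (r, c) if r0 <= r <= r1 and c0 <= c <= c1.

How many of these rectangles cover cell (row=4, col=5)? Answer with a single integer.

Check cell (4,5):
  A: rows 1-7 cols 4-7 -> covers
  B: rows 6-7 cols 3-5 -> outside (row miss)
  C: rows 4-6 cols 5-6 -> covers
Count covering = 2

Answer: 2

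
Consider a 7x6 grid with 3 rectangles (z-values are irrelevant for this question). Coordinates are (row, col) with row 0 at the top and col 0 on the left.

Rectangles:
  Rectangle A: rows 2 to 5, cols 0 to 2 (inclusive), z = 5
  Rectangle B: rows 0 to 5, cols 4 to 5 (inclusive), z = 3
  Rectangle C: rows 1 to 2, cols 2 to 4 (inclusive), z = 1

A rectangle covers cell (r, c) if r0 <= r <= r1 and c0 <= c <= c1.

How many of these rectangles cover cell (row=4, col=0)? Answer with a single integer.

Check cell (4,0):
  A: rows 2-5 cols 0-2 -> covers
  B: rows 0-5 cols 4-5 -> outside (col miss)
  C: rows 1-2 cols 2-4 -> outside (row miss)
Count covering = 1

Answer: 1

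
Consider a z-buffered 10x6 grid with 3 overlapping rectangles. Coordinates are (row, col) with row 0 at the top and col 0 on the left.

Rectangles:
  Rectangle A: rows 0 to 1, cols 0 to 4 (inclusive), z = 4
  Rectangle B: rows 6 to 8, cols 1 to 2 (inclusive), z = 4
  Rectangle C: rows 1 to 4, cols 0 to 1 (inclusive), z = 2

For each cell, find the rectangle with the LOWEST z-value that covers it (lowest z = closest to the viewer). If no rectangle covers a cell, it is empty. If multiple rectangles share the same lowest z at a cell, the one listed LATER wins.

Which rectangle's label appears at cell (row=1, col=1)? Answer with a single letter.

Answer: C

Derivation:
Check cell (1,1):
  A: rows 0-1 cols 0-4 z=4 -> covers; best now A (z=4)
  B: rows 6-8 cols 1-2 -> outside (row miss)
  C: rows 1-4 cols 0-1 z=2 -> covers; best now C (z=2)
Winner: C at z=2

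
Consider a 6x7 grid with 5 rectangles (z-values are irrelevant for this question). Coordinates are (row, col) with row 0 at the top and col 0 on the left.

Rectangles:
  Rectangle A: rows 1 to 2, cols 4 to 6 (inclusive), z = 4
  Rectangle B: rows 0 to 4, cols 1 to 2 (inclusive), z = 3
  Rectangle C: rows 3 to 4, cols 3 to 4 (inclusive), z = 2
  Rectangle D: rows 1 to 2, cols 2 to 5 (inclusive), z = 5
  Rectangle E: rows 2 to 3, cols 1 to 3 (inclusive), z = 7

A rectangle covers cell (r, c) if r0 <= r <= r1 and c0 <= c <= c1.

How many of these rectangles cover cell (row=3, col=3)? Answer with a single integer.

Check cell (3,3):
  A: rows 1-2 cols 4-6 -> outside (row miss)
  B: rows 0-4 cols 1-2 -> outside (col miss)
  C: rows 3-4 cols 3-4 -> covers
  D: rows 1-2 cols 2-5 -> outside (row miss)
  E: rows 2-3 cols 1-3 -> covers
Count covering = 2

Answer: 2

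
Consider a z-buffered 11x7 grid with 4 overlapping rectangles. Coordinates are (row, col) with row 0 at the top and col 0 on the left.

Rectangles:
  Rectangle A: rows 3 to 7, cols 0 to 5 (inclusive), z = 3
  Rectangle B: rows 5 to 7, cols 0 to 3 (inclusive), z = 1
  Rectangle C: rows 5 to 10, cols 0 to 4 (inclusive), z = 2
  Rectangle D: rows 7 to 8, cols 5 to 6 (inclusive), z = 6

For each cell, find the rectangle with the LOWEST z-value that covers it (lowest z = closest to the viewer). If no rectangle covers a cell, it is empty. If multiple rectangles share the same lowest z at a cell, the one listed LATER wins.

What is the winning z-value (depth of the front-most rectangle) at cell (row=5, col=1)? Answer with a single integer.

Answer: 1

Derivation:
Check cell (5,1):
  A: rows 3-7 cols 0-5 z=3 -> covers; best now A (z=3)
  B: rows 5-7 cols 0-3 z=1 -> covers; best now B (z=1)
  C: rows 5-10 cols 0-4 z=2 -> covers; best now B (z=1)
  D: rows 7-8 cols 5-6 -> outside (row miss)
Winner: B at z=1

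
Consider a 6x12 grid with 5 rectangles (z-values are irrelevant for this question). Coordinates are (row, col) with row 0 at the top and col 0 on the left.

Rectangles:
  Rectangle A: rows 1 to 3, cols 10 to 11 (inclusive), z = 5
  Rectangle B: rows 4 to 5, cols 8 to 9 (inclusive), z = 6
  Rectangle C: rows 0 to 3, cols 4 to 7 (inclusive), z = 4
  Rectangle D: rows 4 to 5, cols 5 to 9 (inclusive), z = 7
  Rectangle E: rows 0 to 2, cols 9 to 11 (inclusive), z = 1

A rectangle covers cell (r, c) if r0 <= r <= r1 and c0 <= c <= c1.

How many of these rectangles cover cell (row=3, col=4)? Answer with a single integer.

Check cell (3,4):
  A: rows 1-3 cols 10-11 -> outside (col miss)
  B: rows 4-5 cols 8-9 -> outside (row miss)
  C: rows 0-3 cols 4-7 -> covers
  D: rows 4-5 cols 5-9 -> outside (row miss)
  E: rows 0-2 cols 9-11 -> outside (row miss)
Count covering = 1

Answer: 1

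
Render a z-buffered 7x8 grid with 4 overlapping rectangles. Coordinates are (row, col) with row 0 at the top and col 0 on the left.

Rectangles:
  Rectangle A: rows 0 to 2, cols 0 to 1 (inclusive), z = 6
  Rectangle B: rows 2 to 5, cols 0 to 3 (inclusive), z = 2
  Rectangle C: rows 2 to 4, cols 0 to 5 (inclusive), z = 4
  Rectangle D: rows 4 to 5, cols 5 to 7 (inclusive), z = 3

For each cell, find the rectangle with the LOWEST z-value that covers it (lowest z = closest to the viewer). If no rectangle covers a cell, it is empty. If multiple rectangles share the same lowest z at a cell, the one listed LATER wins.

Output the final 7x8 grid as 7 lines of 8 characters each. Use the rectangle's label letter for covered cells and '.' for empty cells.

AA......
AA......
BBBBCC..
BBBBCC..
BBBBCDDD
BBBB.DDD
........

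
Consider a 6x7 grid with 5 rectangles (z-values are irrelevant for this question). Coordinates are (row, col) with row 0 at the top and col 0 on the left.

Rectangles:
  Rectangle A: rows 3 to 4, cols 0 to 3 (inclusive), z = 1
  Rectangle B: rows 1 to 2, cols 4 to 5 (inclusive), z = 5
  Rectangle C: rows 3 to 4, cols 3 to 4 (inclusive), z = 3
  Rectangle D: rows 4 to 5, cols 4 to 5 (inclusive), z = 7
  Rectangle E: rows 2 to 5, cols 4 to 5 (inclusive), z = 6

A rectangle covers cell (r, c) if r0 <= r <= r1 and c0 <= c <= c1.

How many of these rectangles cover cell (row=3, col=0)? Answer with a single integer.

Answer: 1

Derivation:
Check cell (3,0):
  A: rows 3-4 cols 0-3 -> covers
  B: rows 1-2 cols 4-5 -> outside (row miss)
  C: rows 3-4 cols 3-4 -> outside (col miss)
  D: rows 4-5 cols 4-5 -> outside (row miss)
  E: rows 2-5 cols 4-5 -> outside (col miss)
Count covering = 1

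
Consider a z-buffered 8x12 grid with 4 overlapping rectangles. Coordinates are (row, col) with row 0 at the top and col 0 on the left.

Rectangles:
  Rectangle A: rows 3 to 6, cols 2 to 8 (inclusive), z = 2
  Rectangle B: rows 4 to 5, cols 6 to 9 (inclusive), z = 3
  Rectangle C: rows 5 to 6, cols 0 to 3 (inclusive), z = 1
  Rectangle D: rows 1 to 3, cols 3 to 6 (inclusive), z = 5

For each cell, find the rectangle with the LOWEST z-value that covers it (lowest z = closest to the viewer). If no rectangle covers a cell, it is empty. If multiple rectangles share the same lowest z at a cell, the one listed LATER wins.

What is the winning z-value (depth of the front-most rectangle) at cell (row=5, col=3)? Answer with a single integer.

Answer: 1

Derivation:
Check cell (5,3):
  A: rows 3-6 cols 2-8 z=2 -> covers; best now A (z=2)
  B: rows 4-5 cols 6-9 -> outside (col miss)
  C: rows 5-6 cols 0-3 z=1 -> covers; best now C (z=1)
  D: rows 1-3 cols 3-6 -> outside (row miss)
Winner: C at z=1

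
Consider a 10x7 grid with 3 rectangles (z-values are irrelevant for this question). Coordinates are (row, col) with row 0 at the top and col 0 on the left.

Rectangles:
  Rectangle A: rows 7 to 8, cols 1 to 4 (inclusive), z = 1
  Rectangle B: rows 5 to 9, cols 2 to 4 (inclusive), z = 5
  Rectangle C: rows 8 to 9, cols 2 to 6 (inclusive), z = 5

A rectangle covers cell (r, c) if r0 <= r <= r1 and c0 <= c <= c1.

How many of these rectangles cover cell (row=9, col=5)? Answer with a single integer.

Check cell (9,5):
  A: rows 7-8 cols 1-4 -> outside (row miss)
  B: rows 5-9 cols 2-4 -> outside (col miss)
  C: rows 8-9 cols 2-6 -> covers
Count covering = 1

Answer: 1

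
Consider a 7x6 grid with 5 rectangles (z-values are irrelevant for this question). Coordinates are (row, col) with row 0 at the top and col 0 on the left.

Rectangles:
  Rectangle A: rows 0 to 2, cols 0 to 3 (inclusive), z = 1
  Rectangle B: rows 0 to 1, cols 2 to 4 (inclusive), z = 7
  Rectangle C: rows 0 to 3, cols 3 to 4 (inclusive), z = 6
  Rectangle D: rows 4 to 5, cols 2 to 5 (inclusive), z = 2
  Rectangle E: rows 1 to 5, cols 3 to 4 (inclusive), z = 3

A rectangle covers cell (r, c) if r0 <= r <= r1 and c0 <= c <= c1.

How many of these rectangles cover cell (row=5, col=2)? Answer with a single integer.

Answer: 1

Derivation:
Check cell (5,2):
  A: rows 0-2 cols 0-3 -> outside (row miss)
  B: rows 0-1 cols 2-4 -> outside (row miss)
  C: rows 0-3 cols 3-4 -> outside (row miss)
  D: rows 4-5 cols 2-5 -> covers
  E: rows 1-5 cols 3-4 -> outside (col miss)
Count covering = 1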